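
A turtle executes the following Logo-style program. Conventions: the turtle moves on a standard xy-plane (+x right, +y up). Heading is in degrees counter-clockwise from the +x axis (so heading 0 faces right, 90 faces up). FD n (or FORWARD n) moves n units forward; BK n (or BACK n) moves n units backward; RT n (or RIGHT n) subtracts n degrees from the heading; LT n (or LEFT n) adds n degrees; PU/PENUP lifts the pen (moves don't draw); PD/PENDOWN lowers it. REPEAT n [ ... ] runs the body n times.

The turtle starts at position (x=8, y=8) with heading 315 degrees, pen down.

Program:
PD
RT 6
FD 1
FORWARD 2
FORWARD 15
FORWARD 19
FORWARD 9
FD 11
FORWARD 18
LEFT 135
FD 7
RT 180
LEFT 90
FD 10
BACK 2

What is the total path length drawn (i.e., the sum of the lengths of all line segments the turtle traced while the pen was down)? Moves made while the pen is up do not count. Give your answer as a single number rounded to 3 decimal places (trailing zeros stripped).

Executing turtle program step by step:
Start: pos=(8,8), heading=315, pen down
PD: pen down
RT 6: heading 315 -> 309
FD 1: (8,8) -> (8.629,7.223) [heading=309, draw]
FD 2: (8.629,7.223) -> (9.888,5.669) [heading=309, draw]
FD 15: (9.888,5.669) -> (19.328,-5.989) [heading=309, draw]
FD 19: (19.328,-5.989) -> (31.285,-20.754) [heading=309, draw]
FD 9: (31.285,-20.754) -> (36.949,-27.749) [heading=309, draw]
FD 11: (36.949,-27.749) -> (43.871,-36.297) [heading=309, draw]
FD 18: (43.871,-36.297) -> (55.199,-50.286) [heading=309, draw]
LT 135: heading 309 -> 84
FD 7: (55.199,-50.286) -> (55.931,-43.324) [heading=84, draw]
RT 180: heading 84 -> 264
LT 90: heading 264 -> 354
FD 10: (55.931,-43.324) -> (65.876,-44.37) [heading=354, draw]
BK 2: (65.876,-44.37) -> (63.887,-44.161) [heading=354, draw]
Final: pos=(63.887,-44.161), heading=354, 10 segment(s) drawn

Segment lengths:
  seg 1: (8,8) -> (8.629,7.223), length = 1
  seg 2: (8.629,7.223) -> (9.888,5.669), length = 2
  seg 3: (9.888,5.669) -> (19.328,-5.989), length = 15
  seg 4: (19.328,-5.989) -> (31.285,-20.754), length = 19
  seg 5: (31.285,-20.754) -> (36.949,-27.749), length = 9
  seg 6: (36.949,-27.749) -> (43.871,-36.297), length = 11
  seg 7: (43.871,-36.297) -> (55.199,-50.286), length = 18
  seg 8: (55.199,-50.286) -> (55.931,-43.324), length = 7
  seg 9: (55.931,-43.324) -> (65.876,-44.37), length = 10
  seg 10: (65.876,-44.37) -> (63.887,-44.161), length = 2
Total = 94

Answer: 94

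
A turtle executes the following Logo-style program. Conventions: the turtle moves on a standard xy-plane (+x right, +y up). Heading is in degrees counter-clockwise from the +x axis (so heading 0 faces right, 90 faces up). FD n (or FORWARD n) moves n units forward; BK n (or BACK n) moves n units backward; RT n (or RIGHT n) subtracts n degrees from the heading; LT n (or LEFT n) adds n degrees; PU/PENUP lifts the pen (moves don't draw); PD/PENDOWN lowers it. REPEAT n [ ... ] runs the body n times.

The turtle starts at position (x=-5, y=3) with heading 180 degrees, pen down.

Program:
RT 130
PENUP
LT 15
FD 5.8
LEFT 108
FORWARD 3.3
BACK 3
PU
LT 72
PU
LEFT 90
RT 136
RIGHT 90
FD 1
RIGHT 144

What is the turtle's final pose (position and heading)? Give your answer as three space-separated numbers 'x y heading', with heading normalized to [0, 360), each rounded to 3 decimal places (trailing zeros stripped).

Executing turtle program step by step:
Start: pos=(-5,3), heading=180, pen down
RT 130: heading 180 -> 50
PU: pen up
LT 15: heading 50 -> 65
FD 5.8: (-5,3) -> (-2.549,8.257) [heading=65, move]
LT 108: heading 65 -> 173
FD 3.3: (-2.549,8.257) -> (-5.824,8.659) [heading=173, move]
BK 3: (-5.824,8.659) -> (-2.847,8.293) [heading=173, move]
PU: pen up
LT 72: heading 173 -> 245
PU: pen up
LT 90: heading 245 -> 335
RT 136: heading 335 -> 199
RT 90: heading 199 -> 109
FD 1: (-2.847,8.293) -> (-3.172,9.239) [heading=109, move]
RT 144: heading 109 -> 325
Final: pos=(-3.172,9.239), heading=325, 0 segment(s) drawn

Answer: -3.172 9.239 325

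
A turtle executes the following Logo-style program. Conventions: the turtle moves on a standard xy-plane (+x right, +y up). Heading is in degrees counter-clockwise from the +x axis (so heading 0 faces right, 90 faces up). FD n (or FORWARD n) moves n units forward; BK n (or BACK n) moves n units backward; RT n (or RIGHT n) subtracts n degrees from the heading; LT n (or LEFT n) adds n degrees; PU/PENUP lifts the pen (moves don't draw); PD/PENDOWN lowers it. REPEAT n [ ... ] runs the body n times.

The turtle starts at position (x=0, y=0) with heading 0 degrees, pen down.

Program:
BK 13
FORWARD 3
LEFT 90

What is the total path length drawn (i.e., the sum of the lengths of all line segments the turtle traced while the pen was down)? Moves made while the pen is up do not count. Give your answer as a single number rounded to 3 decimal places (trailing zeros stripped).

Executing turtle program step by step:
Start: pos=(0,0), heading=0, pen down
BK 13: (0,0) -> (-13,0) [heading=0, draw]
FD 3: (-13,0) -> (-10,0) [heading=0, draw]
LT 90: heading 0 -> 90
Final: pos=(-10,0), heading=90, 2 segment(s) drawn

Segment lengths:
  seg 1: (0,0) -> (-13,0), length = 13
  seg 2: (-13,0) -> (-10,0), length = 3
Total = 16

Answer: 16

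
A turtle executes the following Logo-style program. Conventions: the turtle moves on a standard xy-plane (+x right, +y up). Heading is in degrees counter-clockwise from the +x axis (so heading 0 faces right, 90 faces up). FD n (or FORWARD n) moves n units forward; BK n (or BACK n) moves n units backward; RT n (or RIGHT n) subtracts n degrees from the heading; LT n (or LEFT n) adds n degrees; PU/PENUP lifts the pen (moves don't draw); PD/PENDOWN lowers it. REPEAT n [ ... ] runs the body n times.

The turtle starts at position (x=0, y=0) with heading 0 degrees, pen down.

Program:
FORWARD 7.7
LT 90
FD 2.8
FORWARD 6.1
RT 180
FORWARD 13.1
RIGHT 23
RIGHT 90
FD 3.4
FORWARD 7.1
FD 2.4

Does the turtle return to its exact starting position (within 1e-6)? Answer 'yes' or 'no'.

Answer: no

Derivation:
Executing turtle program step by step:
Start: pos=(0,0), heading=0, pen down
FD 7.7: (0,0) -> (7.7,0) [heading=0, draw]
LT 90: heading 0 -> 90
FD 2.8: (7.7,0) -> (7.7,2.8) [heading=90, draw]
FD 6.1: (7.7,2.8) -> (7.7,8.9) [heading=90, draw]
RT 180: heading 90 -> 270
FD 13.1: (7.7,8.9) -> (7.7,-4.2) [heading=270, draw]
RT 23: heading 270 -> 247
RT 90: heading 247 -> 157
FD 3.4: (7.7,-4.2) -> (4.57,-2.872) [heading=157, draw]
FD 7.1: (4.57,-2.872) -> (-1.965,-0.097) [heading=157, draw]
FD 2.4: (-1.965,-0.097) -> (-4.175,0.84) [heading=157, draw]
Final: pos=(-4.175,0.84), heading=157, 7 segment(s) drawn

Start position: (0, 0)
Final position: (-4.175, 0.84)
Distance = 4.258; >= 1e-6 -> NOT closed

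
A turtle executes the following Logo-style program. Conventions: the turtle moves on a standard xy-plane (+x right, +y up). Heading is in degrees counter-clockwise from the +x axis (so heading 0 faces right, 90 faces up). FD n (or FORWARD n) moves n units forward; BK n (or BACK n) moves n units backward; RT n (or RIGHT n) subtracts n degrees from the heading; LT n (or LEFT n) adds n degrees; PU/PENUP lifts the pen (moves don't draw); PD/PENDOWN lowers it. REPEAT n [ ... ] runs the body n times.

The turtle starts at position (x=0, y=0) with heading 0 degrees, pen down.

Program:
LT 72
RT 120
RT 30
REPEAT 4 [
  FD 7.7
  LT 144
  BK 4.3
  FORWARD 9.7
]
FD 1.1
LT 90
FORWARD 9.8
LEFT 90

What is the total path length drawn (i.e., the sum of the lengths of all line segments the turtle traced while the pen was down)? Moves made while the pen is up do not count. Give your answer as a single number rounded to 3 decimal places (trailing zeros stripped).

Executing turtle program step by step:
Start: pos=(0,0), heading=0, pen down
LT 72: heading 0 -> 72
RT 120: heading 72 -> 312
RT 30: heading 312 -> 282
REPEAT 4 [
  -- iteration 1/4 --
  FD 7.7: (0,0) -> (1.601,-7.532) [heading=282, draw]
  LT 144: heading 282 -> 66
  BK 4.3: (1.601,-7.532) -> (-0.148,-11.46) [heading=66, draw]
  FD 9.7: (-0.148,-11.46) -> (3.797,-2.599) [heading=66, draw]
  -- iteration 2/4 --
  FD 7.7: (3.797,-2.599) -> (6.929,4.436) [heading=66, draw]
  LT 144: heading 66 -> 210
  BK 4.3: (6.929,4.436) -> (10.653,6.586) [heading=210, draw]
  FD 9.7: (10.653,6.586) -> (2.253,1.736) [heading=210, draw]
  -- iteration 3/4 --
  FD 7.7: (2.253,1.736) -> (-4.416,-2.114) [heading=210, draw]
  LT 144: heading 210 -> 354
  BK 4.3: (-4.416,-2.114) -> (-8.692,-1.665) [heading=354, draw]
  FD 9.7: (-8.692,-1.665) -> (0.955,-2.679) [heading=354, draw]
  -- iteration 4/4 --
  FD 7.7: (0.955,-2.679) -> (8.612,-3.484) [heading=354, draw]
  LT 144: heading 354 -> 138
  BK 4.3: (8.612,-3.484) -> (11.808,-6.361) [heading=138, draw]
  FD 9.7: (11.808,-6.361) -> (4.599,0.13) [heading=138, draw]
]
FD 1.1: (4.599,0.13) -> (3.782,0.866) [heading=138, draw]
LT 90: heading 138 -> 228
FD 9.8: (3.782,0.866) -> (-2.775,-6.417) [heading=228, draw]
LT 90: heading 228 -> 318
Final: pos=(-2.775,-6.417), heading=318, 14 segment(s) drawn

Segment lengths:
  seg 1: (0,0) -> (1.601,-7.532), length = 7.7
  seg 2: (1.601,-7.532) -> (-0.148,-11.46), length = 4.3
  seg 3: (-0.148,-11.46) -> (3.797,-2.599), length = 9.7
  seg 4: (3.797,-2.599) -> (6.929,4.436), length = 7.7
  seg 5: (6.929,4.436) -> (10.653,6.586), length = 4.3
  seg 6: (10.653,6.586) -> (2.253,1.736), length = 9.7
  seg 7: (2.253,1.736) -> (-4.416,-2.114), length = 7.7
  seg 8: (-4.416,-2.114) -> (-8.692,-1.665), length = 4.3
  seg 9: (-8.692,-1.665) -> (0.955,-2.679), length = 9.7
  seg 10: (0.955,-2.679) -> (8.612,-3.484), length = 7.7
  seg 11: (8.612,-3.484) -> (11.808,-6.361), length = 4.3
  seg 12: (11.808,-6.361) -> (4.599,0.13), length = 9.7
  seg 13: (4.599,0.13) -> (3.782,0.866), length = 1.1
  seg 14: (3.782,0.866) -> (-2.775,-6.417), length = 9.8
Total = 97.7

Answer: 97.7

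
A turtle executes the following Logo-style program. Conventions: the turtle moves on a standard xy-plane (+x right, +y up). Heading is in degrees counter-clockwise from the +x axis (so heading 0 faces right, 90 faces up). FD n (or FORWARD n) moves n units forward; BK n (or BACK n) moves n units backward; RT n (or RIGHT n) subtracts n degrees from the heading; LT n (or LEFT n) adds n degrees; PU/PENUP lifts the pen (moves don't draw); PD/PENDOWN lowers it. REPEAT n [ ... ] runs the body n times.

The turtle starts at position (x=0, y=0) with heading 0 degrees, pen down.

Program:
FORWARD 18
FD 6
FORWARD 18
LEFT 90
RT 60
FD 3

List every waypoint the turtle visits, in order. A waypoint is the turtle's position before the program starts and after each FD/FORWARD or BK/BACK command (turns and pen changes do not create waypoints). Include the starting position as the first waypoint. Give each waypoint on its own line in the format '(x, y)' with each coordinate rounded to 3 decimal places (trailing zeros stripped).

Answer: (0, 0)
(18, 0)
(24, 0)
(42, 0)
(44.598, 1.5)

Derivation:
Executing turtle program step by step:
Start: pos=(0,0), heading=0, pen down
FD 18: (0,0) -> (18,0) [heading=0, draw]
FD 6: (18,0) -> (24,0) [heading=0, draw]
FD 18: (24,0) -> (42,0) [heading=0, draw]
LT 90: heading 0 -> 90
RT 60: heading 90 -> 30
FD 3: (42,0) -> (44.598,1.5) [heading=30, draw]
Final: pos=(44.598,1.5), heading=30, 4 segment(s) drawn
Waypoints (5 total):
(0, 0)
(18, 0)
(24, 0)
(42, 0)
(44.598, 1.5)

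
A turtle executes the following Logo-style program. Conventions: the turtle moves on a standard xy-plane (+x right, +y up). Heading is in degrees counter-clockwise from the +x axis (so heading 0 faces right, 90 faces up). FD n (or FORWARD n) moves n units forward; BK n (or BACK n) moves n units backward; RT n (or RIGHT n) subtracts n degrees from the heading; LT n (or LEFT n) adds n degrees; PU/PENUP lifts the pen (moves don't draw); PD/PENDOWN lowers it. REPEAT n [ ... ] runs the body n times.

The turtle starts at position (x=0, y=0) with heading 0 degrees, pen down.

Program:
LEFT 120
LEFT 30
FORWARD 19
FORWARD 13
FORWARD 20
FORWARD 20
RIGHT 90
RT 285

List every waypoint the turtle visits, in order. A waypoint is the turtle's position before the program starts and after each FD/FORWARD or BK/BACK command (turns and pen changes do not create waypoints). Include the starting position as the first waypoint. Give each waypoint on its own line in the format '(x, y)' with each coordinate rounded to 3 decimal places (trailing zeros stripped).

Answer: (0, 0)
(-16.454, 9.5)
(-27.713, 16)
(-45.033, 26)
(-62.354, 36)

Derivation:
Executing turtle program step by step:
Start: pos=(0,0), heading=0, pen down
LT 120: heading 0 -> 120
LT 30: heading 120 -> 150
FD 19: (0,0) -> (-16.454,9.5) [heading=150, draw]
FD 13: (-16.454,9.5) -> (-27.713,16) [heading=150, draw]
FD 20: (-27.713,16) -> (-45.033,26) [heading=150, draw]
FD 20: (-45.033,26) -> (-62.354,36) [heading=150, draw]
RT 90: heading 150 -> 60
RT 285: heading 60 -> 135
Final: pos=(-62.354,36), heading=135, 4 segment(s) drawn
Waypoints (5 total):
(0, 0)
(-16.454, 9.5)
(-27.713, 16)
(-45.033, 26)
(-62.354, 36)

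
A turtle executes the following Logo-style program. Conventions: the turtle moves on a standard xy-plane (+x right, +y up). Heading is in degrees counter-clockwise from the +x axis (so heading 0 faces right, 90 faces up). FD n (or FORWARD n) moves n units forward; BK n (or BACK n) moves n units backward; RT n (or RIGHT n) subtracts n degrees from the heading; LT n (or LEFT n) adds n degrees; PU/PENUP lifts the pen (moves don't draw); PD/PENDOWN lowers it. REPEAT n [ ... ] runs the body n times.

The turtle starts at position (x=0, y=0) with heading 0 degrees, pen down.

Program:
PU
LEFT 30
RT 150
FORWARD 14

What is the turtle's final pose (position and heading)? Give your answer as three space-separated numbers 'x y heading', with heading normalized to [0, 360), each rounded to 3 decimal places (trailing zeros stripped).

Executing turtle program step by step:
Start: pos=(0,0), heading=0, pen down
PU: pen up
LT 30: heading 0 -> 30
RT 150: heading 30 -> 240
FD 14: (0,0) -> (-7,-12.124) [heading=240, move]
Final: pos=(-7,-12.124), heading=240, 0 segment(s) drawn

Answer: -7 -12.124 240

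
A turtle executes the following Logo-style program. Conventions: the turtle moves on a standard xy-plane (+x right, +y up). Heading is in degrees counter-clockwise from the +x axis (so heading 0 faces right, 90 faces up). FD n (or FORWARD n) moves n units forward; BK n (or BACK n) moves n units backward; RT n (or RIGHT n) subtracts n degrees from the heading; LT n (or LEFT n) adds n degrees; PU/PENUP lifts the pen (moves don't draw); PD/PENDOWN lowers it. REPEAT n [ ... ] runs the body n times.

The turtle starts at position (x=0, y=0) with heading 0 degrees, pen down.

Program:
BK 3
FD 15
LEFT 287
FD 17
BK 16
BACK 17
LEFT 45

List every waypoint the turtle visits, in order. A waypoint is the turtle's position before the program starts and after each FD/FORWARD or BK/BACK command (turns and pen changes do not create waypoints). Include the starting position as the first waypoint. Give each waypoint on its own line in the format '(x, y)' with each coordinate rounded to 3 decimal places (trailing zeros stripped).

Answer: (0, 0)
(-3, 0)
(12, 0)
(16.97, -16.257)
(12.292, -0.956)
(7.322, 15.301)

Derivation:
Executing turtle program step by step:
Start: pos=(0,0), heading=0, pen down
BK 3: (0,0) -> (-3,0) [heading=0, draw]
FD 15: (-3,0) -> (12,0) [heading=0, draw]
LT 287: heading 0 -> 287
FD 17: (12,0) -> (16.97,-16.257) [heading=287, draw]
BK 16: (16.97,-16.257) -> (12.292,-0.956) [heading=287, draw]
BK 17: (12.292,-0.956) -> (7.322,15.301) [heading=287, draw]
LT 45: heading 287 -> 332
Final: pos=(7.322,15.301), heading=332, 5 segment(s) drawn
Waypoints (6 total):
(0, 0)
(-3, 0)
(12, 0)
(16.97, -16.257)
(12.292, -0.956)
(7.322, 15.301)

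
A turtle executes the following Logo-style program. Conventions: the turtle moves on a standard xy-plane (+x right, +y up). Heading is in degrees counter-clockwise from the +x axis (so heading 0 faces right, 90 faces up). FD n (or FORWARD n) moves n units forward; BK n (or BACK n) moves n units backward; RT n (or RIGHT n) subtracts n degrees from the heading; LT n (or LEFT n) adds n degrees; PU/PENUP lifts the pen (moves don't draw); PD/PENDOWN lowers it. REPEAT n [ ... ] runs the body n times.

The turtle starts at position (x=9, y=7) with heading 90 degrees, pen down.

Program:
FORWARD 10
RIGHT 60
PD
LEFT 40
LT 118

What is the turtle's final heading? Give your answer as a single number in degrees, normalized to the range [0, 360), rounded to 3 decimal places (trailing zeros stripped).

Answer: 188

Derivation:
Executing turtle program step by step:
Start: pos=(9,7), heading=90, pen down
FD 10: (9,7) -> (9,17) [heading=90, draw]
RT 60: heading 90 -> 30
PD: pen down
LT 40: heading 30 -> 70
LT 118: heading 70 -> 188
Final: pos=(9,17), heading=188, 1 segment(s) drawn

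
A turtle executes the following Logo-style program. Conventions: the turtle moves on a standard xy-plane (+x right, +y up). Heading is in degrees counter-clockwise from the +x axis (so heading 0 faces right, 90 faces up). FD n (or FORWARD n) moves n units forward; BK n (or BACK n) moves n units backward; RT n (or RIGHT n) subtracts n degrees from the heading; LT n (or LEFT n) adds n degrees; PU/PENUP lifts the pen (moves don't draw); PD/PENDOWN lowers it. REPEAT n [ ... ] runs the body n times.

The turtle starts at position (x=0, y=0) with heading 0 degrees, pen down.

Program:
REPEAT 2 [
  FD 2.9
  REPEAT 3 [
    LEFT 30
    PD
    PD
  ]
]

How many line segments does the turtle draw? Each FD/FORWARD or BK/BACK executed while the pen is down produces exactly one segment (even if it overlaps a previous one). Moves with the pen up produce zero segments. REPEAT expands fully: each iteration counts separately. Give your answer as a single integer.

Executing turtle program step by step:
Start: pos=(0,0), heading=0, pen down
REPEAT 2 [
  -- iteration 1/2 --
  FD 2.9: (0,0) -> (2.9,0) [heading=0, draw]
  REPEAT 3 [
    -- iteration 1/3 --
    LT 30: heading 0 -> 30
    PD: pen down
    PD: pen down
    -- iteration 2/3 --
    LT 30: heading 30 -> 60
    PD: pen down
    PD: pen down
    -- iteration 3/3 --
    LT 30: heading 60 -> 90
    PD: pen down
    PD: pen down
  ]
  -- iteration 2/2 --
  FD 2.9: (2.9,0) -> (2.9,2.9) [heading=90, draw]
  REPEAT 3 [
    -- iteration 1/3 --
    LT 30: heading 90 -> 120
    PD: pen down
    PD: pen down
    -- iteration 2/3 --
    LT 30: heading 120 -> 150
    PD: pen down
    PD: pen down
    -- iteration 3/3 --
    LT 30: heading 150 -> 180
    PD: pen down
    PD: pen down
  ]
]
Final: pos=(2.9,2.9), heading=180, 2 segment(s) drawn
Segments drawn: 2

Answer: 2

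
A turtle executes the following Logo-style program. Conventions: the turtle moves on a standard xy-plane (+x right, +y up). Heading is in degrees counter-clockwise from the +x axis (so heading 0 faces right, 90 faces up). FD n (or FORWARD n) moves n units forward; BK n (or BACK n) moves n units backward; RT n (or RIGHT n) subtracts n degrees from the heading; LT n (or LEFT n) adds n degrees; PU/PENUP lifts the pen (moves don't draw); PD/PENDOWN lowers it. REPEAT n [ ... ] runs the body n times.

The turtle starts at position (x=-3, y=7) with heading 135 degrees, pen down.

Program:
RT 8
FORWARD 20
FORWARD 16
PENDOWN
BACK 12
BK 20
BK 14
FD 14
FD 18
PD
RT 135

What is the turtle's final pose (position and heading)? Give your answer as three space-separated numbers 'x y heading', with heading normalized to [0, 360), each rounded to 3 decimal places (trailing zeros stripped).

Executing turtle program step by step:
Start: pos=(-3,7), heading=135, pen down
RT 8: heading 135 -> 127
FD 20: (-3,7) -> (-15.036,22.973) [heading=127, draw]
FD 16: (-15.036,22.973) -> (-24.665,35.751) [heading=127, draw]
PD: pen down
BK 12: (-24.665,35.751) -> (-17.444,26.167) [heading=127, draw]
BK 20: (-17.444,26.167) -> (-5.407,10.195) [heading=127, draw]
BK 14: (-5.407,10.195) -> (3.018,-0.986) [heading=127, draw]
FD 14: (3.018,-0.986) -> (-5.407,10.195) [heading=127, draw]
FD 18: (-5.407,10.195) -> (-16.24,24.57) [heading=127, draw]
PD: pen down
RT 135: heading 127 -> 352
Final: pos=(-16.24,24.57), heading=352, 7 segment(s) drawn

Answer: -16.24 24.57 352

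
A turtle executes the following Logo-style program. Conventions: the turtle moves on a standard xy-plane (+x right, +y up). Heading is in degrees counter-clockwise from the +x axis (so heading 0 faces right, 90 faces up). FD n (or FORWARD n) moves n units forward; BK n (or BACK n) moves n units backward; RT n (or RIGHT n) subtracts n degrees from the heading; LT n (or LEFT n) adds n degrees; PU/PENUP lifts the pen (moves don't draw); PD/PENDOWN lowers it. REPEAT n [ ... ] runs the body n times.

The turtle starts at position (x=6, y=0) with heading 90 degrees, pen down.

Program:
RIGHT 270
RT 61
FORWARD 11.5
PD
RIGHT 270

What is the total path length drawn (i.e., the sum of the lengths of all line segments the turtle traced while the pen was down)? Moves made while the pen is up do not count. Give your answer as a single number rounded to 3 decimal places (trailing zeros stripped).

Executing turtle program step by step:
Start: pos=(6,0), heading=90, pen down
RT 270: heading 90 -> 180
RT 61: heading 180 -> 119
FD 11.5: (6,0) -> (0.425,10.058) [heading=119, draw]
PD: pen down
RT 270: heading 119 -> 209
Final: pos=(0.425,10.058), heading=209, 1 segment(s) drawn

Segment lengths:
  seg 1: (6,0) -> (0.425,10.058), length = 11.5
Total = 11.5

Answer: 11.5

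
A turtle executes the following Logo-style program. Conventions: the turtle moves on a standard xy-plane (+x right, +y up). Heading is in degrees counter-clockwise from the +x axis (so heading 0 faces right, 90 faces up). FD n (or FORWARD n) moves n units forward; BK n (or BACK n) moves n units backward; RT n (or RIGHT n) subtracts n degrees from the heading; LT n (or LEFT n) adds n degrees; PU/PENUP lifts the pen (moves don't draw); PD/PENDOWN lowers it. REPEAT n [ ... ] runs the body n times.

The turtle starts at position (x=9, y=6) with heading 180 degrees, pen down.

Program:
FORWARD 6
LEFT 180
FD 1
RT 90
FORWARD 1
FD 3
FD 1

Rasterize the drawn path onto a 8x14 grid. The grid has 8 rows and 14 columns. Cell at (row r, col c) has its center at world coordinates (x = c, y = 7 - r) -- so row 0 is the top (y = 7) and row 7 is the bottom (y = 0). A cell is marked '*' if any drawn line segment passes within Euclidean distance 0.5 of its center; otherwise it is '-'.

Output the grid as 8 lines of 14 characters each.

Answer: --------------
---*******----
----*---------
----*---------
----*---------
----*---------
----*---------
--------------

Derivation:
Segment 0: (9,6) -> (3,6)
Segment 1: (3,6) -> (4,6)
Segment 2: (4,6) -> (4,5)
Segment 3: (4,5) -> (4,2)
Segment 4: (4,2) -> (4,1)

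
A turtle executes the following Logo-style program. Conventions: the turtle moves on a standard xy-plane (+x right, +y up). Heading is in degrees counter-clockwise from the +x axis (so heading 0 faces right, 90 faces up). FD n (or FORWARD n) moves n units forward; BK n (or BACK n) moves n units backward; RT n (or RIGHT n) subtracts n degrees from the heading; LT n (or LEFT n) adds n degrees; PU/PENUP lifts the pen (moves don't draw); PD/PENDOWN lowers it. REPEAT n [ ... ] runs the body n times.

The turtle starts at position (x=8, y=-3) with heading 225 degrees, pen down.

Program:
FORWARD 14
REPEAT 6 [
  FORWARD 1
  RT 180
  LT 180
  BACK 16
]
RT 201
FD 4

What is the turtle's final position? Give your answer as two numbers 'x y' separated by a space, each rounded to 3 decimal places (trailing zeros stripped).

Answer: 65.394 52.367

Derivation:
Executing turtle program step by step:
Start: pos=(8,-3), heading=225, pen down
FD 14: (8,-3) -> (-1.899,-12.899) [heading=225, draw]
REPEAT 6 [
  -- iteration 1/6 --
  FD 1: (-1.899,-12.899) -> (-2.607,-13.607) [heading=225, draw]
  RT 180: heading 225 -> 45
  LT 180: heading 45 -> 225
  BK 16: (-2.607,-13.607) -> (8.707,-2.293) [heading=225, draw]
  -- iteration 2/6 --
  FD 1: (8.707,-2.293) -> (8,-3) [heading=225, draw]
  RT 180: heading 225 -> 45
  LT 180: heading 45 -> 225
  BK 16: (8,-3) -> (19.314,8.314) [heading=225, draw]
  -- iteration 3/6 --
  FD 1: (19.314,8.314) -> (18.607,7.607) [heading=225, draw]
  RT 180: heading 225 -> 45
  LT 180: heading 45 -> 225
  BK 16: (18.607,7.607) -> (29.92,18.92) [heading=225, draw]
  -- iteration 4/6 --
  FD 1: (29.92,18.92) -> (29.213,18.213) [heading=225, draw]
  RT 180: heading 225 -> 45
  LT 180: heading 45 -> 225
  BK 16: (29.213,18.213) -> (40.527,29.527) [heading=225, draw]
  -- iteration 5/6 --
  FD 1: (40.527,29.527) -> (39.82,28.82) [heading=225, draw]
  RT 180: heading 225 -> 45
  LT 180: heading 45 -> 225
  BK 16: (39.82,28.82) -> (51.134,40.134) [heading=225, draw]
  -- iteration 6/6 --
  FD 1: (51.134,40.134) -> (50.426,39.426) [heading=225, draw]
  RT 180: heading 225 -> 45
  LT 180: heading 45 -> 225
  BK 16: (50.426,39.426) -> (61.74,50.74) [heading=225, draw]
]
RT 201: heading 225 -> 24
FD 4: (61.74,50.74) -> (65.394,52.367) [heading=24, draw]
Final: pos=(65.394,52.367), heading=24, 14 segment(s) drawn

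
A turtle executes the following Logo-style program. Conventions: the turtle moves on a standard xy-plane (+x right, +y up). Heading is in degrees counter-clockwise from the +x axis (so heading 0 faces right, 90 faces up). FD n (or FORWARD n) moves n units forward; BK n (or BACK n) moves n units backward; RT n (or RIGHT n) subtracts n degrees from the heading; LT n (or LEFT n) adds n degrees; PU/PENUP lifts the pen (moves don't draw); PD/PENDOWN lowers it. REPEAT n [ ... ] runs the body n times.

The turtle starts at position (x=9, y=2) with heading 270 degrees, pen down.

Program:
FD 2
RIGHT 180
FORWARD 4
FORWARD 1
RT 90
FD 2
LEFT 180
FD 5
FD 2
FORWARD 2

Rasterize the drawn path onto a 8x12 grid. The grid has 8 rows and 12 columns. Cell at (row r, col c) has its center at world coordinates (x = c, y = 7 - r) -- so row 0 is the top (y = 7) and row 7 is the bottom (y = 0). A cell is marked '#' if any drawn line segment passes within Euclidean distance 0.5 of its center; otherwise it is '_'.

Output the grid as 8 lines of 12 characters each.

Answer: ____________
____________
__##########
_________#__
_________#__
_________#__
_________#__
_________#__

Derivation:
Segment 0: (9,2) -> (9,0)
Segment 1: (9,0) -> (9,4)
Segment 2: (9,4) -> (9,5)
Segment 3: (9,5) -> (11,5)
Segment 4: (11,5) -> (6,5)
Segment 5: (6,5) -> (4,5)
Segment 6: (4,5) -> (2,5)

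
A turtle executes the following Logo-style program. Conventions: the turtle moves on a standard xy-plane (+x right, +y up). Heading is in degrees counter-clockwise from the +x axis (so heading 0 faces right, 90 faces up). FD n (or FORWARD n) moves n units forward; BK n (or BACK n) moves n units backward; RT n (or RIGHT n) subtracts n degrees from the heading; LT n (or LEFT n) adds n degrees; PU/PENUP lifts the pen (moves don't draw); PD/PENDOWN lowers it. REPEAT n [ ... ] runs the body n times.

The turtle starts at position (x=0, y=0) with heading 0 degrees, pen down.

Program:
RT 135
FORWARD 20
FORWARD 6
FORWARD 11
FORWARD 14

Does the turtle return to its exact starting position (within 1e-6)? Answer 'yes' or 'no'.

Answer: no

Derivation:
Executing turtle program step by step:
Start: pos=(0,0), heading=0, pen down
RT 135: heading 0 -> 225
FD 20: (0,0) -> (-14.142,-14.142) [heading=225, draw]
FD 6: (-14.142,-14.142) -> (-18.385,-18.385) [heading=225, draw]
FD 11: (-18.385,-18.385) -> (-26.163,-26.163) [heading=225, draw]
FD 14: (-26.163,-26.163) -> (-36.062,-36.062) [heading=225, draw]
Final: pos=(-36.062,-36.062), heading=225, 4 segment(s) drawn

Start position: (0, 0)
Final position: (-36.062, -36.062)
Distance = 51; >= 1e-6 -> NOT closed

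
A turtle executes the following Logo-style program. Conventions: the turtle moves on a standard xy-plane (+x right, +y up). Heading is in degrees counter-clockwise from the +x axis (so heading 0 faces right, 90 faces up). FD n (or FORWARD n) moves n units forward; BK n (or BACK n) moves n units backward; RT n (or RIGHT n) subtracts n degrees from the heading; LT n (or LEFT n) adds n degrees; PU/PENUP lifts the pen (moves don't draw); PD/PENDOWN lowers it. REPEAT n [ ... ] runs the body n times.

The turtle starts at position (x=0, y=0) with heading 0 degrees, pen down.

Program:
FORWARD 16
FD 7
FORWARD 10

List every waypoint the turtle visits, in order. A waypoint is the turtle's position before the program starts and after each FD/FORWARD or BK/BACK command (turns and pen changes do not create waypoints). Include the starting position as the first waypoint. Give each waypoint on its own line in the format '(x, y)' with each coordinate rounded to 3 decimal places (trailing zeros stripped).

Answer: (0, 0)
(16, 0)
(23, 0)
(33, 0)

Derivation:
Executing turtle program step by step:
Start: pos=(0,0), heading=0, pen down
FD 16: (0,0) -> (16,0) [heading=0, draw]
FD 7: (16,0) -> (23,0) [heading=0, draw]
FD 10: (23,0) -> (33,0) [heading=0, draw]
Final: pos=(33,0), heading=0, 3 segment(s) drawn
Waypoints (4 total):
(0, 0)
(16, 0)
(23, 0)
(33, 0)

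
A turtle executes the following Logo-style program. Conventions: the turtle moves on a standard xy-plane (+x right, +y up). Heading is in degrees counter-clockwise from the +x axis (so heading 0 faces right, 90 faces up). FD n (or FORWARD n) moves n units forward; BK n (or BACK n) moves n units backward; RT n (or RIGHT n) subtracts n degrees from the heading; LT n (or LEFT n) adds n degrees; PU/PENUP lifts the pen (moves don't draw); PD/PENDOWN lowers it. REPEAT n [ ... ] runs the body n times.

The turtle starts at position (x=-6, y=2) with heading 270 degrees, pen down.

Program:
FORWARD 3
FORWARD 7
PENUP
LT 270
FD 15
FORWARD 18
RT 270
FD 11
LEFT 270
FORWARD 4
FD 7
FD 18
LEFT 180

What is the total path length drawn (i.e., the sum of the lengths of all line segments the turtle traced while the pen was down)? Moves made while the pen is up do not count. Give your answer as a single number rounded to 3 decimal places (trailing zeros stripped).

Executing turtle program step by step:
Start: pos=(-6,2), heading=270, pen down
FD 3: (-6,2) -> (-6,-1) [heading=270, draw]
FD 7: (-6,-1) -> (-6,-8) [heading=270, draw]
PU: pen up
LT 270: heading 270 -> 180
FD 15: (-6,-8) -> (-21,-8) [heading=180, move]
FD 18: (-21,-8) -> (-39,-8) [heading=180, move]
RT 270: heading 180 -> 270
FD 11: (-39,-8) -> (-39,-19) [heading=270, move]
LT 270: heading 270 -> 180
FD 4: (-39,-19) -> (-43,-19) [heading=180, move]
FD 7: (-43,-19) -> (-50,-19) [heading=180, move]
FD 18: (-50,-19) -> (-68,-19) [heading=180, move]
LT 180: heading 180 -> 0
Final: pos=(-68,-19), heading=0, 2 segment(s) drawn

Segment lengths:
  seg 1: (-6,2) -> (-6,-1), length = 3
  seg 2: (-6,-1) -> (-6,-8), length = 7
Total = 10

Answer: 10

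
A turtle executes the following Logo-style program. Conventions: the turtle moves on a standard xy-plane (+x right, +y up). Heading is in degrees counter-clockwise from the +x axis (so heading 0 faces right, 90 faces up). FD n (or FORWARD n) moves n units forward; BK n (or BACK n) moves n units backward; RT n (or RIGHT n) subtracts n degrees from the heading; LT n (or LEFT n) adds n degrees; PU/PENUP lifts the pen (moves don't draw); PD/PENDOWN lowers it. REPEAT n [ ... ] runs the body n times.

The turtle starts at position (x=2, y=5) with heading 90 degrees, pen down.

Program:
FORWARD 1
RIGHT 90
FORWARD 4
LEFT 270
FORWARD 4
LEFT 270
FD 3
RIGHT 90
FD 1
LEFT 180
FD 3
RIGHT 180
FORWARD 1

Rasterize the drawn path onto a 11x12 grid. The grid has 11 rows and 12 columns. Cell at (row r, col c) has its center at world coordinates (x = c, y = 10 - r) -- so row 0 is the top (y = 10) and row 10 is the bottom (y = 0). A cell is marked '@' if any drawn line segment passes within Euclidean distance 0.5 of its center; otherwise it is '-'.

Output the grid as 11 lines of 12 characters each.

Segment 0: (2,5) -> (2,6)
Segment 1: (2,6) -> (6,6)
Segment 2: (6,6) -> (6,2)
Segment 3: (6,2) -> (3,2)
Segment 4: (3,2) -> (3,3)
Segment 5: (3,3) -> (3,0)
Segment 6: (3,0) -> (3,1)

Answer: ------------
------------
------------
------------
--@@@@@-----
--@---@-----
------@-----
---@--@-----
---@@@@-----
---@--------
---@--------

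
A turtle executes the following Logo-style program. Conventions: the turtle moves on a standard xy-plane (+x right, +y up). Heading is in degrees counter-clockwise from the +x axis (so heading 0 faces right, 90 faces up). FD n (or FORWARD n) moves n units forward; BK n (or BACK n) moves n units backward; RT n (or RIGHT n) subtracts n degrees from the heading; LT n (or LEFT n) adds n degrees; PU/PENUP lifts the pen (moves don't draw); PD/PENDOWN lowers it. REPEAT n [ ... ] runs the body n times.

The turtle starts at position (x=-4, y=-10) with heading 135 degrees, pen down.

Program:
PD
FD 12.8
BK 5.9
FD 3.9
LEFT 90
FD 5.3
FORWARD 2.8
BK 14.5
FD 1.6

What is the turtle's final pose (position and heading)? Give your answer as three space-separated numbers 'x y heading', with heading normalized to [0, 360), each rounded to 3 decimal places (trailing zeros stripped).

Answer: -8.243 1.031 225

Derivation:
Executing turtle program step by step:
Start: pos=(-4,-10), heading=135, pen down
PD: pen down
FD 12.8: (-4,-10) -> (-13.051,-0.949) [heading=135, draw]
BK 5.9: (-13.051,-0.949) -> (-8.879,-5.121) [heading=135, draw]
FD 3.9: (-8.879,-5.121) -> (-11.637,-2.363) [heading=135, draw]
LT 90: heading 135 -> 225
FD 5.3: (-11.637,-2.363) -> (-15.384,-6.111) [heading=225, draw]
FD 2.8: (-15.384,-6.111) -> (-17.364,-8.091) [heading=225, draw]
BK 14.5: (-17.364,-8.091) -> (-7.111,2.162) [heading=225, draw]
FD 1.6: (-7.111,2.162) -> (-8.243,1.031) [heading=225, draw]
Final: pos=(-8.243,1.031), heading=225, 7 segment(s) drawn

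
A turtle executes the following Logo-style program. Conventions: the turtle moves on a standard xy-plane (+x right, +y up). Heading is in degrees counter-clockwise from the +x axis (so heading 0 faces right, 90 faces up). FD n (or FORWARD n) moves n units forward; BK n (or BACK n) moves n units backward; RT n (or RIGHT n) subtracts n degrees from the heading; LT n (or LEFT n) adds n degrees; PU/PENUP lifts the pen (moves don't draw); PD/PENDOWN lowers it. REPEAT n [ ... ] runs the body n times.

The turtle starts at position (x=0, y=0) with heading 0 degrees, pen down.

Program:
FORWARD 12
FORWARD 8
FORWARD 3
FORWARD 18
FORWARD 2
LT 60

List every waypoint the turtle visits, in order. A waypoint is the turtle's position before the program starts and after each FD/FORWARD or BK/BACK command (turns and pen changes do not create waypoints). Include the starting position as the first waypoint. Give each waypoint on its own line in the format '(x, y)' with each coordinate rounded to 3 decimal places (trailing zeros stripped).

Answer: (0, 0)
(12, 0)
(20, 0)
(23, 0)
(41, 0)
(43, 0)

Derivation:
Executing turtle program step by step:
Start: pos=(0,0), heading=0, pen down
FD 12: (0,0) -> (12,0) [heading=0, draw]
FD 8: (12,0) -> (20,0) [heading=0, draw]
FD 3: (20,0) -> (23,0) [heading=0, draw]
FD 18: (23,0) -> (41,0) [heading=0, draw]
FD 2: (41,0) -> (43,0) [heading=0, draw]
LT 60: heading 0 -> 60
Final: pos=(43,0), heading=60, 5 segment(s) drawn
Waypoints (6 total):
(0, 0)
(12, 0)
(20, 0)
(23, 0)
(41, 0)
(43, 0)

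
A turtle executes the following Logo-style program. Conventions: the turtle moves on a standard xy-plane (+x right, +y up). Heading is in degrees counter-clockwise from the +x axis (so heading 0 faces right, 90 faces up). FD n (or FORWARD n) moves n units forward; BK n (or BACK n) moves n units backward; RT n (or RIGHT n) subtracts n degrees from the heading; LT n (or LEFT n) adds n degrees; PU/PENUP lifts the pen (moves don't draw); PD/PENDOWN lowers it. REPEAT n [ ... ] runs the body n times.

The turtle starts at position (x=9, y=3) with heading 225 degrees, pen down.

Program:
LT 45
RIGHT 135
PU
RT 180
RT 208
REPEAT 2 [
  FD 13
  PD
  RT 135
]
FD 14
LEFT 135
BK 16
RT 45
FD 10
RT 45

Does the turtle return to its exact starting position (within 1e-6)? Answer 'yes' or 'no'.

Answer: no

Derivation:
Executing turtle program step by step:
Start: pos=(9,3), heading=225, pen down
LT 45: heading 225 -> 270
RT 135: heading 270 -> 135
PU: pen up
RT 180: heading 135 -> 315
RT 208: heading 315 -> 107
REPEAT 2 [
  -- iteration 1/2 --
  FD 13: (9,3) -> (5.199,15.432) [heading=107, move]
  PD: pen down
  RT 135: heading 107 -> 332
  -- iteration 2/2 --
  FD 13: (5.199,15.432) -> (16.677,9.329) [heading=332, draw]
  PD: pen down
  RT 135: heading 332 -> 197
]
FD 14: (16.677,9.329) -> (3.289,5.236) [heading=197, draw]
LT 135: heading 197 -> 332
BK 16: (3.289,5.236) -> (-10.838,12.747) [heading=332, draw]
RT 45: heading 332 -> 287
FD 10: (-10.838,12.747) -> (-7.914,3.184) [heading=287, draw]
RT 45: heading 287 -> 242
Final: pos=(-7.914,3.184), heading=242, 4 segment(s) drawn

Start position: (9, 3)
Final position: (-7.914, 3.184)
Distance = 16.915; >= 1e-6 -> NOT closed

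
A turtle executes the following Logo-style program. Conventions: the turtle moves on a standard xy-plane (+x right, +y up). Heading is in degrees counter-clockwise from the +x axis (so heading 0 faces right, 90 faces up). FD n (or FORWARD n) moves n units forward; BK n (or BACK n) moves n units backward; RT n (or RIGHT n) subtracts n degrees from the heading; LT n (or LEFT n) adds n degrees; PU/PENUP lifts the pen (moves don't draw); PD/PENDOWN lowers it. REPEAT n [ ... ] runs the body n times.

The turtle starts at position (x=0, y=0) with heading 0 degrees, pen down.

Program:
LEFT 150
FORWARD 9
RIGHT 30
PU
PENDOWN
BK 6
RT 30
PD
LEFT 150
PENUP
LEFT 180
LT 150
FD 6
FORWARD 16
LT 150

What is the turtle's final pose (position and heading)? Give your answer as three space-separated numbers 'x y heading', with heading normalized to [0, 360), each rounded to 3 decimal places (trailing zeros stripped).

Executing turtle program step by step:
Start: pos=(0,0), heading=0, pen down
LT 150: heading 0 -> 150
FD 9: (0,0) -> (-7.794,4.5) [heading=150, draw]
RT 30: heading 150 -> 120
PU: pen up
PD: pen down
BK 6: (-7.794,4.5) -> (-4.794,-0.696) [heading=120, draw]
RT 30: heading 120 -> 90
PD: pen down
LT 150: heading 90 -> 240
PU: pen up
LT 180: heading 240 -> 60
LT 150: heading 60 -> 210
FD 6: (-4.794,-0.696) -> (-9.99,-3.696) [heading=210, move]
FD 16: (-9.99,-3.696) -> (-23.847,-11.696) [heading=210, move]
LT 150: heading 210 -> 0
Final: pos=(-23.847,-11.696), heading=0, 2 segment(s) drawn

Answer: -23.847 -11.696 0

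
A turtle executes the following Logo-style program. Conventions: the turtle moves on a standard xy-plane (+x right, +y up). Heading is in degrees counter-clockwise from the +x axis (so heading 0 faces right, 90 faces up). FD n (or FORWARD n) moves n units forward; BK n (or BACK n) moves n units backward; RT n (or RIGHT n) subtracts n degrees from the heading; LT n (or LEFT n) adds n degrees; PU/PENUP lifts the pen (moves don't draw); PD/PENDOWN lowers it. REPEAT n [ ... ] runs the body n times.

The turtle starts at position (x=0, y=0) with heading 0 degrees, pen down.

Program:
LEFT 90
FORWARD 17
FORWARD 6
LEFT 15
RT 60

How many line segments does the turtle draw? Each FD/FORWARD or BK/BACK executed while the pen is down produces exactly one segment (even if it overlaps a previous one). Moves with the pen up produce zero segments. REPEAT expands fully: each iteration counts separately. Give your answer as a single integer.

Answer: 2

Derivation:
Executing turtle program step by step:
Start: pos=(0,0), heading=0, pen down
LT 90: heading 0 -> 90
FD 17: (0,0) -> (0,17) [heading=90, draw]
FD 6: (0,17) -> (0,23) [heading=90, draw]
LT 15: heading 90 -> 105
RT 60: heading 105 -> 45
Final: pos=(0,23), heading=45, 2 segment(s) drawn
Segments drawn: 2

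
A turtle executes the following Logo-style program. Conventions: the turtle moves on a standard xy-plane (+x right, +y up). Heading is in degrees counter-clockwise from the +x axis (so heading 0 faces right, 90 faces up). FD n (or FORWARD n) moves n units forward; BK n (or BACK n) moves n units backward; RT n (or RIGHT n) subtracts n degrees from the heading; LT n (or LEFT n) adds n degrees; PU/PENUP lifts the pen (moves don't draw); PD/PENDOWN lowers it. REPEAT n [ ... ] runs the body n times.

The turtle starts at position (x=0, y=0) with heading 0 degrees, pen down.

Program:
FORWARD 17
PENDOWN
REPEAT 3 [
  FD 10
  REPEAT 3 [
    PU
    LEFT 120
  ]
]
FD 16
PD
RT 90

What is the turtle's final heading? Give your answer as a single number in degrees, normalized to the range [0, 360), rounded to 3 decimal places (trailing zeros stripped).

Executing turtle program step by step:
Start: pos=(0,0), heading=0, pen down
FD 17: (0,0) -> (17,0) [heading=0, draw]
PD: pen down
REPEAT 3 [
  -- iteration 1/3 --
  FD 10: (17,0) -> (27,0) [heading=0, draw]
  REPEAT 3 [
    -- iteration 1/3 --
    PU: pen up
    LT 120: heading 0 -> 120
    -- iteration 2/3 --
    PU: pen up
    LT 120: heading 120 -> 240
    -- iteration 3/3 --
    PU: pen up
    LT 120: heading 240 -> 0
  ]
  -- iteration 2/3 --
  FD 10: (27,0) -> (37,0) [heading=0, move]
  REPEAT 3 [
    -- iteration 1/3 --
    PU: pen up
    LT 120: heading 0 -> 120
    -- iteration 2/3 --
    PU: pen up
    LT 120: heading 120 -> 240
    -- iteration 3/3 --
    PU: pen up
    LT 120: heading 240 -> 0
  ]
  -- iteration 3/3 --
  FD 10: (37,0) -> (47,0) [heading=0, move]
  REPEAT 3 [
    -- iteration 1/3 --
    PU: pen up
    LT 120: heading 0 -> 120
    -- iteration 2/3 --
    PU: pen up
    LT 120: heading 120 -> 240
    -- iteration 3/3 --
    PU: pen up
    LT 120: heading 240 -> 0
  ]
]
FD 16: (47,0) -> (63,0) [heading=0, move]
PD: pen down
RT 90: heading 0 -> 270
Final: pos=(63,0), heading=270, 2 segment(s) drawn

Answer: 270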